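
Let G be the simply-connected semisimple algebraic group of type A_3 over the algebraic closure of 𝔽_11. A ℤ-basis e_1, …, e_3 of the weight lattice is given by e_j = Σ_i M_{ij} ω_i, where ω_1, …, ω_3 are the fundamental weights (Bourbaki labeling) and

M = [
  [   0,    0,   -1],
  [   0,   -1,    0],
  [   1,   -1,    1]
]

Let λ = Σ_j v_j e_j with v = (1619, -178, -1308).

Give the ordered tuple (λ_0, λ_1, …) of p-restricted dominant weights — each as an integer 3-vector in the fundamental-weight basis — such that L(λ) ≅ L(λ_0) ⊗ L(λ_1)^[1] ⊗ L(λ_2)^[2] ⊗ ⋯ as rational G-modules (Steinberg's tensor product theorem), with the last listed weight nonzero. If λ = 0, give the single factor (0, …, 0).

Converting to the ω-basis (c_i = row i of M dotted with v = (1619, -178, -1308)):
  c_1 = 0·1619 + (0)·(-178) + (-1)·(-1308) = 1308
  c_2 = 0·1619 + (-1)·(-178) + (0)·(-1308) = 178
  c_3 = 1·1619 + (-1)·(-178) + (1)·(-1308) = 489
Expand coordinatewise in base 11:
  c_1 = 1308 = 10·11^0 + 8·11^1 + 10·11^2
  c_2 = 178 = 2·11^0 + 5·11^1 + 1·11^2
  c_3 = 489 = 5·11^0 + 0·11^1 + 4·11^2
p-restricted factor λ_0 = (10, 2, 5)
p-restricted factor λ_1 = (8, 5, 0)
p-restricted factor λ_2 = (10, 1, 4)

((10, 2, 5), (8, 5, 0), (10, 1, 4))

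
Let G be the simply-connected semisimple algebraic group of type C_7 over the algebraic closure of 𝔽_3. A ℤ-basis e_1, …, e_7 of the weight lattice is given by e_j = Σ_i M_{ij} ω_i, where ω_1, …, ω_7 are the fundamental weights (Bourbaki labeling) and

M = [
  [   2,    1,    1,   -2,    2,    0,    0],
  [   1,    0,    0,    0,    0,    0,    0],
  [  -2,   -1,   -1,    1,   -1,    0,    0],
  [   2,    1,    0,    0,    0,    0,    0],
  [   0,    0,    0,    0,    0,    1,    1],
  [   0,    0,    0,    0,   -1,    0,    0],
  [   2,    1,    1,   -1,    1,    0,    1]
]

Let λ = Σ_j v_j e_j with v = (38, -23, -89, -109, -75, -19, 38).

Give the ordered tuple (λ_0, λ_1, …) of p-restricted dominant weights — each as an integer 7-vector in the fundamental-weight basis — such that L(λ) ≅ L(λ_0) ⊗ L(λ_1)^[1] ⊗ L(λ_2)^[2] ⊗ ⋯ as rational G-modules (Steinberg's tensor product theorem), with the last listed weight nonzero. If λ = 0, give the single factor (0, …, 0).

Compute c_i = Σ_j M_{ij} v_j with v = (38, -23, -89, -109, -75, -19, 38):
  c_1 = 2·38 + (1)·(-23) + (1)·(-89) + (-2)·(-109) + (2)·(-75) + (0)·(-19) + 0·38 = 32
  c_2 = 1·38 + (0)·(-23) + (0)·(-89) + (0)·(-109) + (0)·(-75) + (0)·(-19) + 0·38 = 38
  c_3 = (-2)·(38) + (-1)·(-23) + (-1)·(-89) + (1)·(-109) + (-1)·(-75) + (0)·(-19) + 0·38 = 2
  c_4 = 2·38 + (1)·(-23) + (0)·(-89) + (0)·(-109) + (0)·(-75) + (0)·(-19) + 0·38 = 53
  c_5 = 0·38 + (0)·(-23) + (0)·(-89) + (0)·(-109) + (0)·(-75) + (1)·(-19) + 1·38 = 19
  c_6 = 0·38 + (0)·(-23) + (0)·(-89) + (0)·(-109) + (-1)·(-75) + (0)·(-19) + 0·38 = 75
  c_7 = 2·38 + (1)·(-23) + (1)·(-89) + (-1)·(-109) + (1)·(-75) + (0)·(-19) + 1·38 = 36
Writing each c_i in base p = 3:
  c_1 = 32 = 2·3^0 + 1·3^1 + 0·3^2 + 1·3^3
  c_2 = 38 = 2·3^0 + 0·3^1 + 1·3^2 + 1·3^3
  c_3 = 2 = 2·3^0
  c_4 = 53 = 2·3^0 + 2·3^1 + 2·3^2 + 1·3^3
  c_5 = 19 = 1·3^0 + 0·3^1 + 2·3^2
  c_6 = 75 = 0·3^0 + 1·3^1 + 2·3^2 + 2·3^3
  c_7 = 36 = 0·3^0 + 0·3^1 + 1·3^2 + 1·3^3
p-restricted factor λ_0 = (2, 2, 2, 2, 1, 0, 0)
p-restricted factor λ_1 = (1, 0, 0, 2, 0, 1, 0)
p-restricted factor λ_2 = (0, 1, 0, 2, 2, 2, 1)
p-restricted factor λ_3 = (1, 1, 0, 1, 0, 2, 1)

((2, 2, 2, 2, 1, 0, 0), (1, 0, 0, 2, 0, 1, 0), (0, 1, 0, 2, 2, 2, 1), (1, 1, 0, 1, 0, 2, 1))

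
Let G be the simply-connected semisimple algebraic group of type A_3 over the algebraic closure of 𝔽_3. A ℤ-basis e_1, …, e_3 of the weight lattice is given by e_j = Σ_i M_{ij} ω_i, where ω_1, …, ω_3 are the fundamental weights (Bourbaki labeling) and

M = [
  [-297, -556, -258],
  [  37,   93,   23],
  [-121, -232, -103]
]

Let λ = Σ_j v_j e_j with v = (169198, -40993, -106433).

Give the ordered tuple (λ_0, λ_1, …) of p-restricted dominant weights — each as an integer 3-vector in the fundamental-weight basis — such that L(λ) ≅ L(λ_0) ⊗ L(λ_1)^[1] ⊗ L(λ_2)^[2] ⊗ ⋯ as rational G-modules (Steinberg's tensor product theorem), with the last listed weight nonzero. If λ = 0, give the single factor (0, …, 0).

((1, 0, 2), (2, 0, 2), (1, 2, 1))

Change of basis e → ω: c = M·v where v = (169198, -40993, -106433):
  c_1 = -297*169198 + -556*-40993 + -258*-106433 = 16
  c_2 = 37*169198 + 93*-40993 + 23*-106433 = 18
  c_3 = -121*169198 + -232*-40993 + -103*-106433 = 17
Base-3 expansion of each c_i:
  c_1 = 16 = 1·3^0 + 2·3^1 + 1·3^2
  c_2 = 18 = 0·3^0 + 0·3^1 + 2·3^2
  c_3 = 17 = 2·3^0 + 2·3^1 + 1·3^2
Factor λ_0 = (1, 0, 2)
Factor λ_1 = (2, 0, 2)
Factor λ_2 = (1, 2, 1)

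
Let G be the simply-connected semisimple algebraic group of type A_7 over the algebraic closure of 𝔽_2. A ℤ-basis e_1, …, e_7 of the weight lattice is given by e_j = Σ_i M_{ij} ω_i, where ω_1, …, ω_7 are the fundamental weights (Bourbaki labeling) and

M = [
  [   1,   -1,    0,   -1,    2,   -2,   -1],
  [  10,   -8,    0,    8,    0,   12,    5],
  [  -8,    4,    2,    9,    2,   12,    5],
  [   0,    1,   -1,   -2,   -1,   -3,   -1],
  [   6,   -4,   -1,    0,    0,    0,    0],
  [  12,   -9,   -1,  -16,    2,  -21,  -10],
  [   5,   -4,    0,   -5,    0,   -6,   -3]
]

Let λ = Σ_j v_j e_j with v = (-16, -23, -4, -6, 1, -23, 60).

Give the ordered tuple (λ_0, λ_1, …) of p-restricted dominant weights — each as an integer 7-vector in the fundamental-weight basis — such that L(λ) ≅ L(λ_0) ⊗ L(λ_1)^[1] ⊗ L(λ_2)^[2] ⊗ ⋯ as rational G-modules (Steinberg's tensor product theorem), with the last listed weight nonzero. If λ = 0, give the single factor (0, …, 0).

((1, 0, 0, 1, 0, 0, 0),)

ω-coordinates c = M·v, v = (-16, -23, -4, -6, 1, -23, 60):
  c_1 = (1)·(-16) + (-1)·(-23) + (0)·(-4) + (-1)·(-6) + (2)·(1) + (-2)·(-23) + (-1)·(60) = 1
  c_2 = (10)·(-16) + (-8)·(-23) + (0)·(-4) + (8)·(-6) + (0)·(1) + (12)·(-23) + (5)·(60) = 0
  c_3 = (-8)·(-16) + (4)·(-23) + (2)·(-4) + (9)·(-6) + (2)·(1) + (12)·(-23) + (5)·(60) = 0
  c_4 = (0)·(-16) + (1)·(-23) + (-1)·(-4) + (-2)·(-6) + (-1)·(1) + (-3)·(-23) + (-1)·(60) = 1
  c_5 = (6)·(-16) + (-4)·(-23) + (-1)·(-4) + (0)·(-6) + (0)·(1) + (0)·(-23) + (0)·(60) = 0
  c_6 = (12)·(-16) + (-9)·(-23) + (-1)·(-4) + (-16)·(-6) + (2)·(1) + (-21)·(-23) + (-10)·(60) = 0
  c_7 = (5)·(-16) + (-4)·(-23) + (0)·(-4) + (-5)·(-6) + (0)·(1) + (-6)·(-23) + (-3)·(60) = 0
Expand coordinatewise in base 2:
  c_1 = 1 = 1·2^0
  c_2 = 0
  c_3 = 0
  c_4 = 1 = 1·2^0
  c_5 = 0
  c_6 = 0
  c_7 = 0
Factor λ_0 = (1, 0, 0, 1, 0, 0, 0)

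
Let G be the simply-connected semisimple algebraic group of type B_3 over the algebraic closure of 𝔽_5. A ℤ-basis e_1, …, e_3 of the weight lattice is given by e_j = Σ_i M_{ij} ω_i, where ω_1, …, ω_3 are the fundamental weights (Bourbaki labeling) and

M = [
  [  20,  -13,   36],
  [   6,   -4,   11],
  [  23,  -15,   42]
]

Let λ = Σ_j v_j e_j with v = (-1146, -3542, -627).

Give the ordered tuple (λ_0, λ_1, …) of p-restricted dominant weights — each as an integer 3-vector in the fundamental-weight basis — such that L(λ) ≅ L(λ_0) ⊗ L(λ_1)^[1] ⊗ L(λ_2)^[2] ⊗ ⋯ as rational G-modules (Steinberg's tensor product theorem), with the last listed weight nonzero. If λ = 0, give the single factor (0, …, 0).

Change of basis e → ω: c = M·v where v = (-1146, -3542, -627):
  c_1 = (20)·(-1146) + (-13)·(-3542) + (36)·(-627) = 554
  c_2 = (6)·(-1146) + (-4)·(-3542) + (11)·(-627) = 395
  c_3 = (23)·(-1146) + (-15)·(-3542) + (42)·(-627) = 438
Base-5 expansion of each c_i:
  c_1 = 554 = 4·5^0 + 0·5^1 + 2·5^2 + 4·5^3
  c_2 = 395 = 0·5^0 + 4·5^1 + 0·5^2 + 3·5^3
  c_3 = 438 = 3·5^0 + 2·5^1 + 2·5^2 + 3·5^3
p-restricted factor λ_0 = (4, 0, 3)
p-restricted factor λ_1 = (0, 4, 2)
p-restricted factor λ_2 = (2, 0, 2)
p-restricted factor λ_3 = (4, 3, 3)

((4, 0, 3), (0, 4, 2), (2, 0, 2), (4, 3, 3))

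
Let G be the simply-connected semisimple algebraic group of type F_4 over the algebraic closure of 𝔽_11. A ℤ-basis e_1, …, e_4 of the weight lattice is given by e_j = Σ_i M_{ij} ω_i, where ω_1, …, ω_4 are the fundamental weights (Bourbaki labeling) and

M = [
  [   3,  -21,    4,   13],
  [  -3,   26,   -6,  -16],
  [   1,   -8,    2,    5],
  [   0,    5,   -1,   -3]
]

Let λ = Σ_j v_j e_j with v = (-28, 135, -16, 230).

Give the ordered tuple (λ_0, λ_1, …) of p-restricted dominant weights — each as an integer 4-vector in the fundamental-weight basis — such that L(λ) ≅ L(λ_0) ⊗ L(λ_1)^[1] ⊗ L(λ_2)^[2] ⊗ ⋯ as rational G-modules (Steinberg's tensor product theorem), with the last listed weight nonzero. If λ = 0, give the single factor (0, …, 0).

In the fundamental-weight basis, λ has coordinates c = M·v (v = (-28, 135, -16, 230)):
  c_1 = (3)·(-28) + (-21)·(135) + (4)·(-16) + 13·230 = 7
  c_2 = (-3)·(-28) + 26·135 + (-6)·(-16) + (-16)·(230) = 10
  c_3 = (1)·(-28) + (-8)·(135) + (2)·(-16) + 5·230 = 10
  c_4 = (0)·(-28) + 5·135 + (-1)·(-16) + (-3)·(230) = 1
Base-11 expansion of each c_i:
  c_1 = 7 = 7·11^0
  c_2 = 10 = 10·11^0
  c_3 = 10 = 10·11^0
  c_4 = 1 = 1·11^0
p-restricted factor λ_0 = (7, 10, 10, 1)

((7, 10, 10, 1),)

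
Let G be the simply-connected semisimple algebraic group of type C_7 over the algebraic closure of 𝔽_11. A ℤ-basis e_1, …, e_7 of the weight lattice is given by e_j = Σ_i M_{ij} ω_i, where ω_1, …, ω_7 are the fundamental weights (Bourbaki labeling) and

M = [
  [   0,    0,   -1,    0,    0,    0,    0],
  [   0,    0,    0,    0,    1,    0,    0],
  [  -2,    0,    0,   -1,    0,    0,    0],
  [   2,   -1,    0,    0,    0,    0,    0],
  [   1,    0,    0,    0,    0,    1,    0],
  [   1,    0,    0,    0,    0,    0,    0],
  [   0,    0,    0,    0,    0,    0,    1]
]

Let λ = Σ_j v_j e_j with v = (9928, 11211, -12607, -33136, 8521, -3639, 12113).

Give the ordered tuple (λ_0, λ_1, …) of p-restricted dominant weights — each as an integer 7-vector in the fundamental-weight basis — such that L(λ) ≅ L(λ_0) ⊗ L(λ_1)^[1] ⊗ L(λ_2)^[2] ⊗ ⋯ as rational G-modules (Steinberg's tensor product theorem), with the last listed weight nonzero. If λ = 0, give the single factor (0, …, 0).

Compute c_i = Σ_j M_{ij} v_j with v = (9928, 11211, -12607, -33136, 8521, -3639, 12113):
  c_1 = 0·9928 + 0·11211 + (-1)·(-12607) + (0)·(-33136) + 0·8521 + (0)·(-3639) + 0·12113 = 12607
  c_2 = 0·9928 + 0·11211 + (0)·(-12607) + (0)·(-33136) + 1·8521 + (0)·(-3639) + 0·12113 = 8521
  c_3 = (-2)·(9928) + 0·11211 + (0)·(-12607) + (-1)·(-33136) + 0·8521 + (0)·(-3639) + 0·12113 = 13280
  c_4 = 2·9928 + (-1)·(11211) + (0)·(-12607) + (0)·(-33136) + 0·8521 + (0)·(-3639) + 0·12113 = 8645
  c_5 = 1·9928 + 0·11211 + (0)·(-12607) + (0)·(-33136) + 0·8521 + (1)·(-3639) + 0·12113 = 6289
  c_6 = 1·9928 + 0·11211 + (0)·(-12607) + (0)·(-33136) + 0·8521 + (0)·(-3639) + 0·12113 = 9928
  c_7 = 0·9928 + 0·11211 + (0)·(-12607) + (0)·(-33136) + 0·8521 + (0)·(-3639) + 1·12113 = 12113
p = 11; digits c_i = Σ_j d_{ij}·11^j, 0 ≤ d_{ij} < 11:
  c_1 = 12607 = 1·11^0 + 2·11^1 + 5·11^2 + 9·11^3
  c_2 = 8521 = 7·11^0 + 4·11^1 + 4·11^2 + 6·11^3
  c_3 = 13280 = 3·11^0 + 8·11^1 + 10·11^2 + 9·11^3
  c_4 = 8645 = 10·11^0 + 4·11^1 + 5·11^2 + 6·11^3
  c_5 = 6289 = 8·11^0 + 10·11^1 + 7·11^2 + 4·11^3
  c_6 = 9928 = 6·11^0 + 0·11^1 + 5·11^2 + 7·11^3
  c_7 = 12113 = 2·11^0 + 1·11^1 + 1·11^2 + 9·11^3
p-restricted factor λ_0 = (1, 7, 3, 10, 8, 6, 2)
p-restricted factor λ_1 = (2, 4, 8, 4, 10, 0, 1)
p-restricted factor λ_2 = (5, 4, 10, 5, 7, 5, 1)
p-restricted factor λ_3 = (9, 6, 9, 6, 4, 7, 9)

((1, 7, 3, 10, 8, 6, 2), (2, 4, 8, 4, 10, 0, 1), (5, 4, 10, 5, 7, 5, 1), (9, 6, 9, 6, 4, 7, 9))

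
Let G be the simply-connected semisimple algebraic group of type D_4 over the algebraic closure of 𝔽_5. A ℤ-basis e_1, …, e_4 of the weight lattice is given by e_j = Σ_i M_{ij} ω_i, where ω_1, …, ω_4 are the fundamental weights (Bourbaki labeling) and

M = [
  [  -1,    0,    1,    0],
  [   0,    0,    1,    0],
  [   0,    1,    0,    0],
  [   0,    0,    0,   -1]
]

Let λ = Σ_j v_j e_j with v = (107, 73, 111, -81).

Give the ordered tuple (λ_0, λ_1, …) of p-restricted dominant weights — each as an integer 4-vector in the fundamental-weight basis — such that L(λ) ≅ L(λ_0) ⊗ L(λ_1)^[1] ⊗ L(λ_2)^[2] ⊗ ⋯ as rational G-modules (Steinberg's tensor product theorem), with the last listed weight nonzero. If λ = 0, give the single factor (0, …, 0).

((4, 1, 3, 1), (0, 2, 4, 1), (0, 4, 2, 3))

ω-coordinates c = M·v, v = (107, 73, 111, -81):
  c_1 = -1*107 + 0*73 + 1*111 + 0*-81 = 4
  c_2 = 0*107 + 0*73 + 1*111 + 0*-81 = 111
  c_3 = 0*107 + 1*73 + 0*111 + 0*-81 = 73
  c_4 = 0*107 + 0*73 + 0*111 + -1*-81 = 81
Expand coordinatewise in base 5:
  c_1 = 4 = 4·5^0
  c_2 = 111 = 1·5^0 + 2·5^1 + 4·5^2
  c_3 = 73 = 3·5^0 + 4·5^1 + 2·5^2
  c_4 = 81 = 1·5^0 + 1·5^1 + 3·5^2
λ_0 = (4, 1, 3, 1)
λ_1 = (0, 2, 4, 1)
λ_2 = (0, 4, 2, 3)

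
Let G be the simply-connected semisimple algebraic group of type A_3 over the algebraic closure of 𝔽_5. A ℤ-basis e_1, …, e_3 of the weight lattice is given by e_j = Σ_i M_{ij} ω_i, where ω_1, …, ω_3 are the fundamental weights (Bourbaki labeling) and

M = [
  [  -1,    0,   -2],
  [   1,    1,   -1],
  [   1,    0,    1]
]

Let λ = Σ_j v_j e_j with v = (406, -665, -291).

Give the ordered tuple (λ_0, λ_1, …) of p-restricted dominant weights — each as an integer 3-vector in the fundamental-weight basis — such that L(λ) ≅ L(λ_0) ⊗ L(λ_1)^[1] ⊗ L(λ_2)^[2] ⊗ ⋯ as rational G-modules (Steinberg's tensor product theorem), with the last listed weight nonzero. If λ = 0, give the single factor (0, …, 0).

((1, 2, 0), (0, 1, 3), (2, 1, 4), (1, 0, 0))

ω-coordinates c = M·v, v = (406, -665, -291):
  c_1 = (-1)·(406) + (0)·(-665) + (-2)·(-291) = 176
  c_2 = 1·406 + (1)·(-665) + (-1)·(-291) = 32
  c_3 = 1·406 + (0)·(-665) + (1)·(-291) = 115
Expand coordinatewise in base 5:
  c_1 = 176 = 1·5^0 + 0·5^1 + 2·5^2 + 1·5^3
  c_2 = 32 = 2·5^0 + 1·5^1 + 1·5^2
  c_3 = 115 = 0·5^0 + 3·5^1 + 4·5^2
λ_0 = (1, 2, 0)
λ_1 = (0, 1, 3)
λ_2 = (2, 1, 4)
λ_3 = (1, 0, 0)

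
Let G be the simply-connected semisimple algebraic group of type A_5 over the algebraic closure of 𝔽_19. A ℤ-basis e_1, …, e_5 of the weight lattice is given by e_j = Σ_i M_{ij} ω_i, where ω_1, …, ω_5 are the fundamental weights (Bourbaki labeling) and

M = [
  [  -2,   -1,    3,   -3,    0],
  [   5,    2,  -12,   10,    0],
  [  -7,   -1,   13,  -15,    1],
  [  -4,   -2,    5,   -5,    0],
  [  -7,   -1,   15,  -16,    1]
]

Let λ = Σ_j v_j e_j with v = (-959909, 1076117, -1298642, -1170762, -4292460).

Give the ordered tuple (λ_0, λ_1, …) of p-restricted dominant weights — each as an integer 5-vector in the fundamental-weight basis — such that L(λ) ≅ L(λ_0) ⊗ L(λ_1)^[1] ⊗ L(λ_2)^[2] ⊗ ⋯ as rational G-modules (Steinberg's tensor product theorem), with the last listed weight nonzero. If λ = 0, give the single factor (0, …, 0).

In the fundamental-weight basis, λ has coordinates c = M·v (v = (-959909, 1076117, -1298642, -1170762, -4292460)):
  c_1 = -2*-959909 + -1*1076117 + 3*-1298642 + -3*-1170762 + 0*-4292460 = 460061
  c_2 = 5*-959909 + 2*1076117 + -12*-1298642 + 10*-1170762 + 0*-4292460 = 1228773
  c_3 = -7*-959909 + -1*1076117 + 13*-1298642 + -15*-1170762 + 1*-4292460 = 2029870
  c_4 = -4*-959909 + -2*1076117 + 5*-1298642 + -5*-1170762 + 0*-4292460 = 1048002
  c_5 = -7*-959909 + -1*1076117 + 15*-1298642 + -16*-1170762 + 1*-4292460 = 603348
p = 19; digits c_i = Σ_j d_{ij}·19^j, 0 ≤ d_{ij} < 19:
  c_1 = 460061 = 14·19^0 + 7·19^1 + 1·19^2 + 10·19^3 + 3·19^4
  c_2 = 1228773 = 5·19^0 + 15·19^1 + 2·19^2 + 8·19^3 + 9·19^4
  c_3 = 2029870 = 5·19^0 + 17·19^1 + 17·19^2 + 10·19^3 + 15·19^4
  c_4 = 1048002 = 0·19^0 + 1·19^1 + 15·19^2 + 0·19^3 + 8·19^4
  c_5 = 603348 = 3·19^0 + 6·19^1 + 18·19^2 + 11·19^3 + 4·19^4
p-restricted factor λ_0 = (14, 5, 5, 0, 3)
p-restricted factor λ_1 = (7, 15, 17, 1, 6)
p-restricted factor λ_2 = (1, 2, 17, 15, 18)
p-restricted factor λ_3 = (10, 8, 10, 0, 11)
p-restricted factor λ_4 = (3, 9, 15, 8, 4)

((14, 5, 5, 0, 3), (7, 15, 17, 1, 6), (1, 2, 17, 15, 18), (10, 8, 10, 0, 11), (3, 9, 15, 8, 4))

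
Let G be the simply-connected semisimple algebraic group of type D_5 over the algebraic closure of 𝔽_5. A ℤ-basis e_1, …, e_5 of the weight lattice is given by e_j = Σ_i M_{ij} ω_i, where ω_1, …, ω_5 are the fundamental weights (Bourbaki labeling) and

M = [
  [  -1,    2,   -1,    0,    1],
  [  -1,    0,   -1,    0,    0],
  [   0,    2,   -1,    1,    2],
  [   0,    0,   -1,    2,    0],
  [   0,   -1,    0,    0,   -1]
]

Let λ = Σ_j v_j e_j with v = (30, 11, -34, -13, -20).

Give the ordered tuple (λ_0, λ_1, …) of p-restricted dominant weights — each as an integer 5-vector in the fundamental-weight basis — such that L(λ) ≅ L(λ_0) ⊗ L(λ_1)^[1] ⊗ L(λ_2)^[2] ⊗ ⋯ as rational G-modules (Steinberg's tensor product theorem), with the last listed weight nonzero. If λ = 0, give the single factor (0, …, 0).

ω-coordinates c = M·v, v = (30, 11, -34, -13, -20):
  c_1 = (-1)·(30) + 2·11 + (-1)·(-34) + (0)·(-13) + (1)·(-20) = 6
  c_2 = (-1)·(30) + 0·11 + (-1)·(-34) + (0)·(-13) + (0)·(-20) = 4
  c_3 = 0·30 + 2·11 + (-1)·(-34) + (1)·(-13) + (2)·(-20) = 3
  c_4 = 0·30 + 0·11 + (-1)·(-34) + (2)·(-13) + (0)·(-20) = 8
  c_5 = 0·30 + (-1)·(11) + (0)·(-34) + (0)·(-13) + (-1)·(-20) = 9
Base-5 expansion of each c_i:
  c_1 = 6 = 1·5^0 + 1·5^1
  c_2 = 4 = 4·5^0
  c_3 = 3 = 3·5^0
  c_4 = 8 = 3·5^0 + 1·5^1
  c_5 = 9 = 4·5^0 + 1·5^1
λ_0 = (1, 4, 3, 3, 4)
λ_1 = (1, 0, 0, 1, 1)

((1, 4, 3, 3, 4), (1, 0, 0, 1, 1))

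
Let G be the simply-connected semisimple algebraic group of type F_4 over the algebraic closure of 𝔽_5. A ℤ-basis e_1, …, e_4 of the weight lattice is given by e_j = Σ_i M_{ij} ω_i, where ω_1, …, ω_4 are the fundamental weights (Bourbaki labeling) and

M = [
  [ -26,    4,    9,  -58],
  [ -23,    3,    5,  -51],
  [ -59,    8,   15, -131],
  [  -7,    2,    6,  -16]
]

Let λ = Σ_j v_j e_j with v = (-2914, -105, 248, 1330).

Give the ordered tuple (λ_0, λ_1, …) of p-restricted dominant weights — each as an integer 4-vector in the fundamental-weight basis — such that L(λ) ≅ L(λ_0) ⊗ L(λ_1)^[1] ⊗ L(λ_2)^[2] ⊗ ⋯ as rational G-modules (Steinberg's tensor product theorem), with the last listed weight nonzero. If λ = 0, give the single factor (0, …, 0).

Converting to the ω-basis (c_i = row i of M dotted with v = (-2914, -105, 248, 1330)):
  c_1 = -26*-2914 + 4*-105 + 9*248 + -58*1330 = 436
  c_2 = -23*-2914 + 3*-105 + 5*248 + -51*1330 = 117
  c_3 = -59*-2914 + 8*-105 + 15*248 + -131*1330 = 576
  c_4 = -7*-2914 + 2*-105 + 6*248 + -16*1330 = 396
Base-5 expansion of each c_i:
  c_1 = 436 = 1·5^0 + 2·5^1 + 2·5^2 + 3·5^3
  c_2 = 117 = 2·5^0 + 3·5^1 + 4·5^2
  c_3 = 576 = 1·5^0 + 0·5^1 + 3·5^2 + 4·5^3
  c_4 = 396 = 1·5^0 + 4·5^1 + 0·5^2 + 3·5^3
λ_0 = (1, 2, 1, 1)
λ_1 = (2, 3, 0, 4)
λ_2 = (2, 4, 3, 0)
λ_3 = (3, 0, 4, 3)

((1, 2, 1, 1), (2, 3, 0, 4), (2, 4, 3, 0), (3, 0, 4, 3))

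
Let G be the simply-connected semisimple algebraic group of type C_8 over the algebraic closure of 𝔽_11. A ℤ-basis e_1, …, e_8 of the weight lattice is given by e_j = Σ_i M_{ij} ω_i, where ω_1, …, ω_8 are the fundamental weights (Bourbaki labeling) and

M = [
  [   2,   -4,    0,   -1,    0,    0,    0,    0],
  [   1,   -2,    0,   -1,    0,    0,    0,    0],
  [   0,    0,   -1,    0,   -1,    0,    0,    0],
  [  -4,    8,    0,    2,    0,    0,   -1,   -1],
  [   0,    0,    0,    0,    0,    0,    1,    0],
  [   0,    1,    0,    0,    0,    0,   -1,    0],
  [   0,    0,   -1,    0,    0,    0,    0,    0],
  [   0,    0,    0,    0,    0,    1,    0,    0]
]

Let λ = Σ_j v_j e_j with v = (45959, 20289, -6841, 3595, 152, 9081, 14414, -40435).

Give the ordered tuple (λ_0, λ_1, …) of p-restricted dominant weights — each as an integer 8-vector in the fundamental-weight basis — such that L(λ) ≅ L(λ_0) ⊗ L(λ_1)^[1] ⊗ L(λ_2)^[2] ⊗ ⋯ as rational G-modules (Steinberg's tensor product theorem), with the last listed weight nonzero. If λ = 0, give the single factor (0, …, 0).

Compute c_i = Σ_j M_{ij} v_j with v = (45959, 20289, -6841, 3595, 152, 9081, 14414, -40435):
  c_1 = 2·45959 + (-4)·(20289) + (0)·(-6841) + (-1)·(3595) + 0·152 + 0·9081 + 0·14414 + (0)·(-40435) = 7167
  c_2 = 1·45959 + (-2)·(20289) + (0)·(-6841) + (-1)·(3595) + 0·152 + 0·9081 + 0·14414 + (0)·(-40435) = 1786
  c_3 = 0·45959 + 0·20289 + (-1)·(-6841) + 0·3595 + (-1)·(152) + 0·9081 + 0·14414 + (0)·(-40435) = 6689
  c_4 = (-4)·(45959) + 8·20289 + (0)·(-6841) + 2·3595 + 0·152 + 0·9081 + (-1)·(14414) + (-1)·(-40435) = 11687
  c_5 = 0·45959 + 0·20289 + (0)·(-6841) + 0·3595 + 0·152 + 0·9081 + 1·14414 + (0)·(-40435) = 14414
  c_6 = 0·45959 + 1·20289 + (0)·(-6841) + 0·3595 + 0·152 + 0·9081 + (-1)·(14414) + (0)·(-40435) = 5875
  c_7 = 0·45959 + 0·20289 + (-1)·(-6841) + 0·3595 + 0·152 + 0·9081 + 0·14414 + (0)·(-40435) = 6841
  c_8 = 0·45959 + 0·20289 + (0)·(-6841) + 0·3595 + 0·152 + 1·9081 + 0·14414 + (0)·(-40435) = 9081
Expand coordinatewise in base 11:
  c_1 = 7167 = 6·11^0 + 2·11^1 + 4·11^2 + 5·11^3
  c_2 = 1786 = 4·11^0 + 8·11^1 + 3·11^2 + 1·11^3
  c_3 = 6689 = 1·11^0 + 3·11^1 + 0·11^2 + 5·11^3
  c_4 = 11687 = 5·11^0 + 6·11^1 + 8·11^2 + 8·11^3
  c_5 = 14414 = 4·11^0 + 1·11^1 + 9·11^2 + 10·11^3
  c_6 = 5875 = 1·11^0 + 6·11^1 + 4·11^2 + 4·11^3
  c_7 = 6841 = 10·11^0 + 5·11^1 + 1·11^2 + 5·11^3
  c_8 = 9081 = 6·11^0 + 0·11^1 + 9·11^2 + 6·11^3
Factor λ_0 = (6, 4, 1, 5, 4, 1, 10, 6)
Factor λ_1 = (2, 8, 3, 6, 1, 6, 5, 0)
Factor λ_2 = (4, 3, 0, 8, 9, 4, 1, 9)
Factor λ_3 = (5, 1, 5, 8, 10, 4, 5, 6)

((6, 4, 1, 5, 4, 1, 10, 6), (2, 8, 3, 6, 1, 6, 5, 0), (4, 3, 0, 8, 9, 4, 1, 9), (5, 1, 5, 8, 10, 4, 5, 6))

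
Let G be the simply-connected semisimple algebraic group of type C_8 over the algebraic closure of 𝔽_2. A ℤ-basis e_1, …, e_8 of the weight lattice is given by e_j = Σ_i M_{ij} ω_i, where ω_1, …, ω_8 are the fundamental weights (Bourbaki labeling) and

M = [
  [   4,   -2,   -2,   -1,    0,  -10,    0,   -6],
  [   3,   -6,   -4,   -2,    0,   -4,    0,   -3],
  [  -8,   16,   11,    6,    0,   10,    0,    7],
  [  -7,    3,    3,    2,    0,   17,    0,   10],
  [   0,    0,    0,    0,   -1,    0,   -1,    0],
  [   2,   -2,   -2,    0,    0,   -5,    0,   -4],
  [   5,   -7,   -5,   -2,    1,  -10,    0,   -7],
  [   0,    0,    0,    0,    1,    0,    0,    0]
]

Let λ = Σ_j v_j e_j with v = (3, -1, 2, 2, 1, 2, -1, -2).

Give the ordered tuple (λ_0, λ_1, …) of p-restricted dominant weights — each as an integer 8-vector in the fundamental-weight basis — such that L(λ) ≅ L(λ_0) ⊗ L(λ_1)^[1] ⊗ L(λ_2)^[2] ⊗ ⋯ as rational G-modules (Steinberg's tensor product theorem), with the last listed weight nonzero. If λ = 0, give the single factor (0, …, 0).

ω-coordinates c = M·v, v = (3, -1, 2, 2, 1, 2, -1, -2):
  c_1 = (4)·(3) + (-2)·(-1) + (-2)·(2) + (-1)·(2) + (0)·(1) + (-10)·(2) + (0)·(-1) + (-6)·(-2) = 0
  c_2 = (3)·(3) + (-6)·(-1) + (-4)·(2) + (-2)·(2) + (0)·(1) + (-4)·(2) + (0)·(-1) + (-3)·(-2) = 1
  c_3 = (-8)·(3) + (16)·(-1) + (11)·(2) + (6)·(2) + (0)·(1) + (10)·(2) + (0)·(-1) + (7)·(-2) = 0
  c_4 = (-7)·(3) + (3)·(-1) + (3)·(2) + (2)·(2) + (0)·(1) + (17)·(2) + (0)·(-1) + (10)·(-2) = 0
  c_5 = (0)·(3) + (0)·(-1) + (0)·(2) + (0)·(2) + (-1)·(1) + (0)·(2) + (-1)·(-1) + (0)·(-2) = 0
  c_6 = (2)·(3) + (-2)·(-1) + (-2)·(2) + (0)·(2) + (0)·(1) + (-5)·(2) + (0)·(-1) + (-4)·(-2) = 2
  c_7 = (5)·(3) + (-7)·(-1) + (-5)·(2) + (-2)·(2) + (1)·(1) + (-10)·(2) + (0)·(-1) + (-7)·(-2) = 3
  c_8 = (0)·(3) + (0)·(-1) + (0)·(2) + (0)·(2) + (1)·(1) + (0)·(2) + (0)·(-1) + (0)·(-2) = 1
Writing each c_i in base p = 2:
  c_1 = 0
  c_2 = 1 = 1·2^0
  c_3 = 0
  c_4 = 0
  c_5 = 0
  c_6 = 2 = 0·2^0 + 1·2^1
  c_7 = 3 = 1·2^0 + 1·2^1
  c_8 = 1 = 1·2^0
λ_0 = (0, 1, 0, 0, 0, 0, 1, 1)
λ_1 = (0, 0, 0, 0, 0, 1, 1, 0)

((0, 1, 0, 0, 0, 0, 1, 1), (0, 0, 0, 0, 0, 1, 1, 0))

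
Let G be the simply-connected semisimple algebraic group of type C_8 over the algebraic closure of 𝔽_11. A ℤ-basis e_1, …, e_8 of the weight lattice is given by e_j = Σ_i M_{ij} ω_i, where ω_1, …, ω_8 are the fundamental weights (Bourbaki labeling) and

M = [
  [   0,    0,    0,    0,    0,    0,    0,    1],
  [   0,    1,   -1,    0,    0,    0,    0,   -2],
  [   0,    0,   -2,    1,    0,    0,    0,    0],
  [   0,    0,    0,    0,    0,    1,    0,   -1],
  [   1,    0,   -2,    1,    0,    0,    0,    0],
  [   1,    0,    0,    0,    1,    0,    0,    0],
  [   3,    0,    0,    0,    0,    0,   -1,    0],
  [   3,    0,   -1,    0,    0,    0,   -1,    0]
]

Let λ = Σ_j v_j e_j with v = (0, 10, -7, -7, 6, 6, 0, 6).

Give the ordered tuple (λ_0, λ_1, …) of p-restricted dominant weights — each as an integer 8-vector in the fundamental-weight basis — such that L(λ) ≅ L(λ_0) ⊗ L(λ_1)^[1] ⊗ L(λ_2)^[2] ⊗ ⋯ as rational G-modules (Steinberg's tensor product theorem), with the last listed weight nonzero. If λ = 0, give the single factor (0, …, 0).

((6, 5, 7, 0, 7, 6, 0, 7),)

Converting to the ω-basis (c_i = row i of M dotted with v = (0, 10, -7, -7, 6, 6, 0, 6)):
  c_1 = 0*0 + 0*10 + 0*-7 + 0*-7 + 0*6 + 0*6 + 0*0 + 1*6 = 6
  c_2 = 0*0 + 1*10 + -1*-7 + 0*-7 + 0*6 + 0*6 + 0*0 + -2*6 = 5
  c_3 = 0*0 + 0*10 + -2*-7 + 1*-7 + 0*6 + 0*6 + 0*0 + 0*6 = 7
  c_4 = 0*0 + 0*10 + 0*-7 + 0*-7 + 0*6 + 1*6 + 0*0 + -1*6 = 0
  c_5 = 1*0 + 0*10 + -2*-7 + 1*-7 + 0*6 + 0*6 + 0*0 + 0*6 = 7
  c_6 = 1*0 + 0*10 + 0*-7 + 0*-7 + 1*6 + 0*6 + 0*0 + 0*6 = 6
  c_7 = 3*0 + 0*10 + 0*-7 + 0*-7 + 0*6 + 0*6 + -1*0 + 0*6 = 0
  c_8 = 3*0 + 0*10 + -1*-7 + 0*-7 + 0*6 + 0*6 + -1*0 + 0*6 = 7
Base-11 expansion of each c_i:
  c_1 = 6 = 6·11^0
  c_2 = 5 = 5·11^0
  c_3 = 7 = 7·11^0
  c_4 = 0
  c_5 = 7 = 7·11^0
  c_6 = 6 = 6·11^0
  c_7 = 0
  c_8 = 7 = 7·11^0
Factor λ_0 = (6, 5, 7, 0, 7, 6, 0, 7)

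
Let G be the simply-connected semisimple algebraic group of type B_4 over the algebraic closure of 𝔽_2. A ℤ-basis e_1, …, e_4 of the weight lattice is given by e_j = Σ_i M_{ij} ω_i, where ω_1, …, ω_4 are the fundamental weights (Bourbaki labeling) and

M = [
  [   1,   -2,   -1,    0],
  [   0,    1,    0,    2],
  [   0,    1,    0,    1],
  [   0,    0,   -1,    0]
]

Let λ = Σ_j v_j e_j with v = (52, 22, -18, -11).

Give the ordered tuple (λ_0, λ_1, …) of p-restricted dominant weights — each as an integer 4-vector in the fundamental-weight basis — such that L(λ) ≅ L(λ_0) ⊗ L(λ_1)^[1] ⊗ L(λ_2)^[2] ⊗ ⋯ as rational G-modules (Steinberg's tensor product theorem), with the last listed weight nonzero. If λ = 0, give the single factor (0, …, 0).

In the fundamental-weight basis, λ has coordinates c = M·v (v = (52, 22, -18, -11)):
  c_1 = 1*52 + -2*22 + -1*-18 + 0*-11 = 26
  c_2 = 0*52 + 1*22 + 0*-18 + 2*-11 = 0
  c_3 = 0*52 + 1*22 + 0*-18 + 1*-11 = 11
  c_4 = 0*52 + 0*22 + -1*-18 + 0*-11 = 18
Base-2 expansion of each c_i:
  c_1 = 26 = 0·2^0 + 1·2^1 + 0·2^2 + 1·2^3 + 1·2^4
  c_2 = 0
  c_3 = 11 = 1·2^0 + 1·2^1 + 0·2^2 + 1·2^3
  c_4 = 18 = 0·2^0 + 1·2^1 + 0·2^2 + 0·2^3 + 1·2^4
p-restricted factor λ_0 = (0, 0, 1, 0)
p-restricted factor λ_1 = (1, 0, 1, 1)
p-restricted factor λ_2 = (0, 0, 0, 0)
p-restricted factor λ_3 = (1, 0, 1, 0)
p-restricted factor λ_4 = (1, 0, 0, 1)

((0, 0, 1, 0), (1, 0, 1, 1), (0, 0, 0, 0), (1, 0, 1, 0), (1, 0, 0, 1))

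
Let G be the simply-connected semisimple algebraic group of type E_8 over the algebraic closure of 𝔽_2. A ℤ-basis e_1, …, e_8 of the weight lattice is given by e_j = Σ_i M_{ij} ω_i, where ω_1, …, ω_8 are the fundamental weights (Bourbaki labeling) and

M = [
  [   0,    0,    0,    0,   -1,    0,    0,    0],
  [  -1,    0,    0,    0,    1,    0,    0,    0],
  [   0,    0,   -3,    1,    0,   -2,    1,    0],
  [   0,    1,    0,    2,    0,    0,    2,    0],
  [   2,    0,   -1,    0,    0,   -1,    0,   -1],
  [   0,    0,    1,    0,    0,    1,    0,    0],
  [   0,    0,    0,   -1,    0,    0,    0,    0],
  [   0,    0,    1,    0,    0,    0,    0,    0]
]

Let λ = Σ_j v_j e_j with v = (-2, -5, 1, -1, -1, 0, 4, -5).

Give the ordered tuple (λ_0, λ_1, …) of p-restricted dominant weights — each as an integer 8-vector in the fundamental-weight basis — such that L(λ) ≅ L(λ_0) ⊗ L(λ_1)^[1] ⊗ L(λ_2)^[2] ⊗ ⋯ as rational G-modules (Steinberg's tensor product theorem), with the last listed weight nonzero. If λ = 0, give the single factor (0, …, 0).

In the fundamental-weight basis, λ has coordinates c = M·v (v = (-2, -5, 1, -1, -1, 0, 4, -5)):
  c_1 = (0)·(-2) + (0)·(-5) + (0)·(1) + (0)·(-1) + (-1)·(-1) + (0)·(0) + (0)·(4) + (0)·(-5) = 1
  c_2 = (-1)·(-2) + (0)·(-5) + (0)·(1) + (0)·(-1) + (1)·(-1) + (0)·(0) + (0)·(4) + (0)·(-5) = 1
  c_3 = (0)·(-2) + (0)·(-5) + (-3)·(1) + (1)·(-1) + (0)·(-1) + (-2)·(0) + (1)·(4) + (0)·(-5) = 0
  c_4 = (0)·(-2) + (1)·(-5) + (0)·(1) + (2)·(-1) + (0)·(-1) + (0)·(0) + (2)·(4) + (0)·(-5) = 1
  c_5 = (2)·(-2) + (0)·(-5) + (-1)·(1) + (0)·(-1) + (0)·(-1) + (-1)·(0) + (0)·(4) + (-1)·(-5) = 0
  c_6 = (0)·(-2) + (0)·(-5) + (1)·(1) + (0)·(-1) + (0)·(-1) + (1)·(0) + (0)·(4) + (0)·(-5) = 1
  c_7 = (0)·(-2) + (0)·(-5) + (0)·(1) + (-1)·(-1) + (0)·(-1) + (0)·(0) + (0)·(4) + (0)·(-5) = 1
  c_8 = (0)·(-2) + (0)·(-5) + (1)·(1) + (0)·(-1) + (0)·(-1) + (0)·(0) + (0)·(4) + (0)·(-5) = 1
p = 2; digits c_i = Σ_j d_{ij}·2^j, 0 ≤ d_{ij} < 2:
  c_1 = 1 = 1·2^0
  c_2 = 1 = 1·2^0
  c_3 = 0
  c_4 = 1 = 1·2^0
  c_5 = 0
  c_6 = 1 = 1·2^0
  c_7 = 1 = 1·2^0
  c_8 = 1 = 1·2^0
λ_0 = (1, 1, 0, 1, 0, 1, 1, 1)

((1, 1, 0, 1, 0, 1, 1, 1),)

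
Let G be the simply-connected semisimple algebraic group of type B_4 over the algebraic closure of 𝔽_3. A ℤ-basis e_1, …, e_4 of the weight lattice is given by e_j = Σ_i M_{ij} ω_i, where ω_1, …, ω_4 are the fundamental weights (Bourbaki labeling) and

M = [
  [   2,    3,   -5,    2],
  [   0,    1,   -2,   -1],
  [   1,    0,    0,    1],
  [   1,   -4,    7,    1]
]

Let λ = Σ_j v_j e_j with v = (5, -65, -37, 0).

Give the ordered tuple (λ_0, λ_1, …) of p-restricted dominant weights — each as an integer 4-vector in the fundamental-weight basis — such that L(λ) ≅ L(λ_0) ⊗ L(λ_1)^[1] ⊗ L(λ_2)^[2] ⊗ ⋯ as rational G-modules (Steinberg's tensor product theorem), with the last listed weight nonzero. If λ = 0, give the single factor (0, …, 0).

((0, 0, 2, 0), (0, 0, 1, 2), (0, 1, 0, 0))

Change of basis e → ω: c = M·v where v = (5, -65, -37, 0):
  c_1 = (2)·(5) + (3)·(-65) + (-5)·(-37) + (2)·(0) = 0
  c_2 = (0)·(5) + (1)·(-65) + (-2)·(-37) + (-1)·(0) = 9
  c_3 = (1)·(5) + (0)·(-65) + (0)·(-37) + (1)·(0) = 5
  c_4 = (1)·(5) + (-4)·(-65) + (7)·(-37) + (1)·(0) = 6
Writing each c_i in base p = 3:
  c_1 = 0
  c_2 = 9 = 0·3^0 + 0·3^1 + 1·3^2
  c_3 = 5 = 2·3^0 + 1·3^1
  c_4 = 6 = 0·3^0 + 2·3^1
p-restricted factor λ_0 = (0, 0, 2, 0)
p-restricted factor λ_1 = (0, 0, 1, 2)
p-restricted factor λ_2 = (0, 1, 0, 0)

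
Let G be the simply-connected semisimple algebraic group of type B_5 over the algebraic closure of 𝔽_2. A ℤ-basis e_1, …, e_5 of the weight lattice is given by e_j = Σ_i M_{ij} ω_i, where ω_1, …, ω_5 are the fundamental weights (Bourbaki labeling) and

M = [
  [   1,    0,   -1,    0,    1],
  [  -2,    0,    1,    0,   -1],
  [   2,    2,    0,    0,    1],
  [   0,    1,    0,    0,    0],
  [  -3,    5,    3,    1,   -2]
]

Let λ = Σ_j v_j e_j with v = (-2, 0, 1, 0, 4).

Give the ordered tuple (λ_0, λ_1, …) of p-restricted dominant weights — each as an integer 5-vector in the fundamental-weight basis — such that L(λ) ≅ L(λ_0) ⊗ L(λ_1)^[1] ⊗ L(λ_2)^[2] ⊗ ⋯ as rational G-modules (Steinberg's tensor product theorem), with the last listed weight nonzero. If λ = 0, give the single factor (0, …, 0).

((1, 1, 0, 0, 1),)

Change of basis e → ω: c = M·v where v = (-2, 0, 1, 0, 4):
  c_1 = (1)·(-2) + (0)·(0) + (-1)·(1) + (0)·(0) + (1)·(4) = 1
  c_2 = (-2)·(-2) + (0)·(0) + (1)·(1) + (0)·(0) + (-1)·(4) = 1
  c_3 = (2)·(-2) + (2)·(0) + (0)·(1) + (0)·(0) + (1)·(4) = 0
  c_4 = (0)·(-2) + (1)·(0) + (0)·(1) + (0)·(0) + (0)·(4) = 0
  c_5 = (-3)·(-2) + (5)·(0) + (3)·(1) + (1)·(0) + (-2)·(4) = 1
p = 2; digits c_i = Σ_j d_{ij}·2^j, 0 ≤ d_{ij} < 2:
  c_1 = 1 = 1·2^0
  c_2 = 1 = 1·2^0
  c_3 = 0
  c_4 = 0
  c_5 = 1 = 1·2^0
p-restricted factor λ_0 = (1, 1, 0, 0, 1)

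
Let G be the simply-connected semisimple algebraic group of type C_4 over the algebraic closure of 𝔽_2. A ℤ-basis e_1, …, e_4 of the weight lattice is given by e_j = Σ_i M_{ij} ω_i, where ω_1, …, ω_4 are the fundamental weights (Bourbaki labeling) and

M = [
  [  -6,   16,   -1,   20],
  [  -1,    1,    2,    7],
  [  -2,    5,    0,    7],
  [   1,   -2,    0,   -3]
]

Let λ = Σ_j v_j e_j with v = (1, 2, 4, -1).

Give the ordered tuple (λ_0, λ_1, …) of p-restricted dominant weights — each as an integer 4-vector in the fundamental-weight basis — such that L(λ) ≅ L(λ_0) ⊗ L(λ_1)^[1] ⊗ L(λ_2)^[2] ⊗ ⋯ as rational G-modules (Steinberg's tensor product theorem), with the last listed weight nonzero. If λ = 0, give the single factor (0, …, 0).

Converting to the ω-basis (c_i = row i of M dotted with v = (1, 2, 4, -1)):
  c_1 = (-6)·(1) + (16)·(2) + (-1)·(4) + (20)·(-1) = 2
  c_2 = (-1)·(1) + (1)·(2) + (2)·(4) + (7)·(-1) = 2
  c_3 = (-2)·(1) + (5)·(2) + (0)·(4) + (7)·(-1) = 1
  c_4 = (1)·(1) + (-2)·(2) + (0)·(4) + (-3)·(-1) = 0
p = 2; digits c_i = Σ_j d_{ij}·2^j, 0 ≤ d_{ij} < 2:
  c_1 = 2 = 0·2^0 + 1·2^1
  c_2 = 2 = 0·2^0 + 1·2^1
  c_3 = 1 = 1·2^0
  c_4 = 0
p-restricted factor λ_0 = (0, 0, 1, 0)
p-restricted factor λ_1 = (1, 1, 0, 0)

((0, 0, 1, 0), (1, 1, 0, 0))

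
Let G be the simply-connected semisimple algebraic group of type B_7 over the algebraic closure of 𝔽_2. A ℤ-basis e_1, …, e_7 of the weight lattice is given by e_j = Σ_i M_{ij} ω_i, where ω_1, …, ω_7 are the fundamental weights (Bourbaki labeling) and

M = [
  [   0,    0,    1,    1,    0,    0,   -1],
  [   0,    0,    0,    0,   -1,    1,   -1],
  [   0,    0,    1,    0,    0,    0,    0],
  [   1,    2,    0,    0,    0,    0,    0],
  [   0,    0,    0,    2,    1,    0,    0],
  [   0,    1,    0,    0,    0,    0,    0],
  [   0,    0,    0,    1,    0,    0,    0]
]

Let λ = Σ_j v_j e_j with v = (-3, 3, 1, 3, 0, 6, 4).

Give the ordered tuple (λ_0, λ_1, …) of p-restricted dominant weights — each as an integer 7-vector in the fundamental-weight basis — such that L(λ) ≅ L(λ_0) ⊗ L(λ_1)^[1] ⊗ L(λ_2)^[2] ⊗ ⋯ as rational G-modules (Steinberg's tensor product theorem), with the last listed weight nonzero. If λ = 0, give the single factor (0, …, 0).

((0, 0, 1, 1, 0, 1, 1), (0, 1, 0, 1, 1, 1, 1), (0, 0, 0, 0, 1, 0, 0))

In the fundamental-weight basis, λ has coordinates c = M·v (v = (-3, 3, 1, 3, 0, 6, 4)):
  c_1 = (0)·(-3) + 0·3 + 1·1 + 1·3 + 0·0 + 0·6 + (-1)·(4) = 0
  c_2 = (0)·(-3) + 0·3 + 0·1 + 0·3 + (-1)·(0) + 1·6 + (-1)·(4) = 2
  c_3 = (0)·(-3) + 0·3 + 1·1 + 0·3 + 0·0 + 0·6 + 0·4 = 1
  c_4 = (1)·(-3) + 2·3 + 0·1 + 0·3 + 0·0 + 0·6 + 0·4 = 3
  c_5 = (0)·(-3) + 0·3 + 0·1 + 2·3 + 1·0 + 0·6 + 0·4 = 6
  c_6 = (0)·(-3) + 1·3 + 0·1 + 0·3 + 0·0 + 0·6 + 0·4 = 3
  c_7 = (0)·(-3) + 0·3 + 0·1 + 1·3 + 0·0 + 0·6 + 0·4 = 3
p = 2; digits c_i = Σ_j d_{ij}·2^j, 0 ≤ d_{ij} < 2:
  c_1 = 0
  c_2 = 2 = 0·2^0 + 1·2^1
  c_3 = 1 = 1·2^0
  c_4 = 3 = 1·2^0 + 1·2^1
  c_5 = 6 = 0·2^0 + 1·2^1 + 1·2^2
  c_6 = 3 = 1·2^0 + 1·2^1
  c_7 = 3 = 1·2^0 + 1·2^1
Factor λ_0 = (0, 0, 1, 1, 0, 1, 1)
Factor λ_1 = (0, 1, 0, 1, 1, 1, 1)
Factor λ_2 = (0, 0, 0, 0, 1, 0, 0)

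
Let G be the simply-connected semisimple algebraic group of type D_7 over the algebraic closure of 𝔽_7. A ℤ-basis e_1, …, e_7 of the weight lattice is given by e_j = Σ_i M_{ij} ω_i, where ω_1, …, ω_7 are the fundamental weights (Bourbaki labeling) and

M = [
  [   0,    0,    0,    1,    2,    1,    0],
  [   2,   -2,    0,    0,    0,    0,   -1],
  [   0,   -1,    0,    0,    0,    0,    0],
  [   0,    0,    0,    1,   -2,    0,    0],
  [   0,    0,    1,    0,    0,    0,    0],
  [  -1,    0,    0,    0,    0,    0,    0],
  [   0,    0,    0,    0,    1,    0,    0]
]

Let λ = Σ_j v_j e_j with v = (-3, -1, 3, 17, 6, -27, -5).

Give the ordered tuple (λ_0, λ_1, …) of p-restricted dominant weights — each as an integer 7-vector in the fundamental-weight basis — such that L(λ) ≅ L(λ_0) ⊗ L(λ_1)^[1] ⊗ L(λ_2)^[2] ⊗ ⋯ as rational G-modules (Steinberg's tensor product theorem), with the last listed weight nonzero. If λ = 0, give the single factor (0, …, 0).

In the fundamental-weight basis, λ has coordinates c = M·v (v = (-3, -1, 3, 17, 6, -27, -5)):
  c_1 = (0)·(-3) + (0)·(-1) + 0·3 + 1·17 + 2·6 + (1)·(-27) + (0)·(-5) = 2
  c_2 = (2)·(-3) + (-2)·(-1) + 0·3 + 0·17 + 0·6 + (0)·(-27) + (-1)·(-5) = 1
  c_3 = (0)·(-3) + (-1)·(-1) + 0·3 + 0·17 + 0·6 + (0)·(-27) + (0)·(-5) = 1
  c_4 = (0)·(-3) + (0)·(-1) + 0·3 + 1·17 + (-2)·(6) + (0)·(-27) + (0)·(-5) = 5
  c_5 = (0)·(-3) + (0)·(-1) + 1·3 + 0·17 + 0·6 + (0)·(-27) + (0)·(-5) = 3
  c_6 = (-1)·(-3) + (0)·(-1) + 0·3 + 0·17 + 0·6 + (0)·(-27) + (0)·(-5) = 3
  c_7 = (0)·(-3) + (0)·(-1) + 0·3 + 0·17 + 1·6 + (0)·(-27) + (0)·(-5) = 6
p = 7; digits c_i = Σ_j d_{ij}·7^j, 0 ≤ d_{ij} < 7:
  c_1 = 2 = 2·7^0
  c_2 = 1 = 1·7^0
  c_3 = 1 = 1·7^0
  c_4 = 5 = 5·7^0
  c_5 = 3 = 3·7^0
  c_6 = 3 = 3·7^0
  c_7 = 6 = 6·7^0
p-restricted factor λ_0 = (2, 1, 1, 5, 3, 3, 6)

((2, 1, 1, 5, 3, 3, 6),)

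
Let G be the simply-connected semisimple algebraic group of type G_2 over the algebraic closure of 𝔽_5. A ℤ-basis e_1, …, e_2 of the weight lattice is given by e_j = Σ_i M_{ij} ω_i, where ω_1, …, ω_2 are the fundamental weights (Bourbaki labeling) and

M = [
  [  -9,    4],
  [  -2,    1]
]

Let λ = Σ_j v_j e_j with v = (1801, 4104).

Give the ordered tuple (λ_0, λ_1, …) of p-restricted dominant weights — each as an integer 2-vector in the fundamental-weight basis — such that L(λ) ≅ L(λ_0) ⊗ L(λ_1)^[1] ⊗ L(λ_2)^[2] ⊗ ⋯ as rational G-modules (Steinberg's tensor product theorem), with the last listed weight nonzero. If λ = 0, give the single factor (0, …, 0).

In the fundamental-weight basis, λ has coordinates c = M·v (v = (1801, 4104)):
  c_1 = (-9)·(1801) + (4)·(4104) = 207
  c_2 = (-2)·(1801) + (1)·(4104) = 502
p = 5; digits c_i = Σ_j d_{ij}·5^j, 0 ≤ d_{ij} < 5:
  c_1 = 207 = 2·5^0 + 1·5^1 + 3·5^2 + 1·5^3
  c_2 = 502 = 2·5^0 + 0·5^1 + 0·5^2 + 4·5^3
p-restricted factor λ_0 = (2, 2)
p-restricted factor λ_1 = (1, 0)
p-restricted factor λ_2 = (3, 0)
p-restricted factor λ_3 = (1, 4)

((2, 2), (1, 0), (3, 0), (1, 4))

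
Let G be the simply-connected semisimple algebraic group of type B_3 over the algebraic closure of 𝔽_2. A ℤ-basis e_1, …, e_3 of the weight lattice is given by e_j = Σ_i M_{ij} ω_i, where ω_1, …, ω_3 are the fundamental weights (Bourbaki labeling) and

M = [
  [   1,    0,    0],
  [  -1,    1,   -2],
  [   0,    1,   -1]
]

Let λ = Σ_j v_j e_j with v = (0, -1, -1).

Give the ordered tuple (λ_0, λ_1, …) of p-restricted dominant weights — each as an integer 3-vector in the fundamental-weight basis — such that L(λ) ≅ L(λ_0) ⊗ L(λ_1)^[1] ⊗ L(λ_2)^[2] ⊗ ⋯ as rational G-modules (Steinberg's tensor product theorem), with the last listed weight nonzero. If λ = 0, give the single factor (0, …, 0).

Change of basis e → ω: c = M·v where v = (0, -1, -1):
  c_1 = 1*0 + 0*-1 + 0*-1 = 0
  c_2 = -1*0 + 1*-1 + -2*-1 = 1
  c_3 = 0*0 + 1*-1 + -1*-1 = 0
Expand coordinatewise in base 2:
  c_1 = 0
  c_2 = 1 = 1·2^0
  c_3 = 0
Factor λ_0 = (0, 1, 0)

((0, 1, 0),)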